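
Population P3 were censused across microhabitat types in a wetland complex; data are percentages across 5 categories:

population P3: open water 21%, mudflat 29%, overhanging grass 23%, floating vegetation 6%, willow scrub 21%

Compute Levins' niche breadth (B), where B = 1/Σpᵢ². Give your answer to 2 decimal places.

Convert percentages to proportions (divide by 100).
Σpᵢ² = 0.21² + 0.29² + 0.23² + 0.06² + 0.21² = 0.0441 + 0.0841 + 0.0529 + 0.0036 + 0.0441 = 0.2288
B = 1 / 0.2288 = 4.3706

4.37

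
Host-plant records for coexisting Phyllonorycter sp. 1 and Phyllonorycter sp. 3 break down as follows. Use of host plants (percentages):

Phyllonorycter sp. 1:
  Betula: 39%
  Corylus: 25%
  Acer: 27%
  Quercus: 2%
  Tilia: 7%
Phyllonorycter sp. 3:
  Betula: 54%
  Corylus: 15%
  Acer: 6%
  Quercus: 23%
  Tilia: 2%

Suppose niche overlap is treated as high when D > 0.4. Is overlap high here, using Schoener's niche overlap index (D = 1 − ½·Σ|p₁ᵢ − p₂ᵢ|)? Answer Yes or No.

Yes

Convert percentages to proportions (divide by 100).
Σ|p₁ᵢ − p₂ᵢ| = 0.15 + 0.10 + 0.21 + 0.21 + 0.05 = 0.72
D = 1 − ½ × 0.72 = 1 − 0.360 = 0.6400
D = 0.6400 > 0.4 → Yes.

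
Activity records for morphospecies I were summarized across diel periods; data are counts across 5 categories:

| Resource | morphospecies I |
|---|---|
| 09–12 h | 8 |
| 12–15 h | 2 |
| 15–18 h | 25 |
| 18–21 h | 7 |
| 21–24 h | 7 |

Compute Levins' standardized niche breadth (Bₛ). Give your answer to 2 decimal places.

Proportions for morphospecies I (n=49): 8/49=0.1633, 2/49=0.0408, 25/49=0.5102, 7/49=0.1429, 7/49=0.1429
Σpᵢ² = 0.1633² + 0.0408² + 0.5102² + 0.1429² + 0.1429² = 0.026667 + 0.001665 + 0.260304 + 0.020420 + 0.020420 = 0.329476
B = 1 / 0.329476 = 3.0351
Bₛ = (B − 1)/(n − 1) = (3.0351 − 1)/(5 − 1) = 2.0351/4 = 0.5088

0.51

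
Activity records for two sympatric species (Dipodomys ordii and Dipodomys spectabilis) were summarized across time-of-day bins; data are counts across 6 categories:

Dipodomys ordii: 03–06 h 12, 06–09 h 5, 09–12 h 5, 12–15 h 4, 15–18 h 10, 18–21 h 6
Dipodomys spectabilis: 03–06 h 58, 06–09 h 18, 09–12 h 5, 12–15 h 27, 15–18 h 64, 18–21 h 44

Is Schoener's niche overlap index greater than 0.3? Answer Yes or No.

Yes

Proportions for Dipodomys ordii (n=42): 12/42=0.2857, 5/42=0.1190, 5/42=0.1190, 4/42=0.0952, 10/42=0.2381, 6/42=0.1429
Proportions for Dipodomys spectabilis (n=216): 58/216=0.2685, 18/216=0.0833, 5/216=0.0231, 27/216=0.1250, 64/216=0.2963, 44/216=0.2037
Σ|p₁ᵢ − p₂ᵢ| = 0.0172 + 0.0357 + 0.0959 + 0.0298 + 0.0582 + 0.0608 = 0.2976
D = 1 − ½ × 0.2976 = 1 − 0.14880 = 0.85120
D = 0.85120 > 0.3 → Yes.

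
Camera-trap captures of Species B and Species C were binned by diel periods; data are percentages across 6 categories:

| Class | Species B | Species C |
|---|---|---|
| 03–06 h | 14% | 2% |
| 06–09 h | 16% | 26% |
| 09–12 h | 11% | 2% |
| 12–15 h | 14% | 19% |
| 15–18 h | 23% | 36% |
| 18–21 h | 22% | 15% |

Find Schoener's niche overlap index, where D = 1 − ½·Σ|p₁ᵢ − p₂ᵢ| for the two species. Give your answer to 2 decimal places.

0.72

Convert percentages to proportions (divide by 100).
Σ|p₁ᵢ − p₂ᵢ| = 0.12 + 0.10 + 0.09 + 0.05 + 0.13 + 0.07 = 0.56
D = 1 − ½ × 0.56 = 1 − 0.280 = 0.7200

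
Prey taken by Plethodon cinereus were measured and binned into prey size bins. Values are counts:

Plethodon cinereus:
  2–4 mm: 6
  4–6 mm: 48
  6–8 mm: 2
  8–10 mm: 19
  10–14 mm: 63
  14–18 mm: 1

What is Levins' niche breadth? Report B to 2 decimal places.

Proportions for Plethodon cinereus (n=139): 6/139=0.0432, 48/139=0.3453, 2/139=0.0144, 19/139=0.1367, 63/139=0.4532, 1/139=0.0072
Σpᵢ² = 0.0432² + 0.3453² + 0.0144² + 0.1367² + 0.4532² + 0.0072² = 0.001866 + 0.119232 + 0.000207 + 0.018687 + 0.205390 + 0.000052 = 0.345434
B = 1 / 0.345434 = 2.8949

2.89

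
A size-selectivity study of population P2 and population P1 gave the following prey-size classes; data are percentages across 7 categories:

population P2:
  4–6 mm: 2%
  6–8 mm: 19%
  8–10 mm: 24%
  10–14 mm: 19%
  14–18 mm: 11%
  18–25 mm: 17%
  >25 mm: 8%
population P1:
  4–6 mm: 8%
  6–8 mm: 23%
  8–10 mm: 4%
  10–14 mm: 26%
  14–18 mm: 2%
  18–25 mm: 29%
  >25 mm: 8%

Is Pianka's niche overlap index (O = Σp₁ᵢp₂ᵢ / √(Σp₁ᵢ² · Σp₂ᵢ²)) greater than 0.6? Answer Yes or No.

Yes

Convert percentages to proportions (divide by 100).
Σ p₁ᵢp₂ᵢ = 0.0016 + 0.0437 + 0.0096 + 0.0494 + 0.0022 + 0.0493 + 0.0064 = 0.1622
Σp_1ᵢ² = 0.02² + 0.19² + 0.24² + 0.19² + 0.11² + 0.17² + 0.08² = 0.0004 + 0.0361 + 0.0576 + 0.0361 + 0.0121 + 0.0289 + 0.0064 = 0.1776
Σp_2ᵢ² = 0.08² + 0.23² + 0.04² + 0.26² + 0.02² + 0.29² + 0.08² = 0.0064 + 0.0529 + 0.0016 + 0.0676 + 0.0004 + 0.0841 + 0.0064 = 0.2194
O = 0.1622 / √(0.1776 × 0.2194) = 0.1622 / 0.19740 = 0.8217
O = 0.8217 > 0.6 → Yes.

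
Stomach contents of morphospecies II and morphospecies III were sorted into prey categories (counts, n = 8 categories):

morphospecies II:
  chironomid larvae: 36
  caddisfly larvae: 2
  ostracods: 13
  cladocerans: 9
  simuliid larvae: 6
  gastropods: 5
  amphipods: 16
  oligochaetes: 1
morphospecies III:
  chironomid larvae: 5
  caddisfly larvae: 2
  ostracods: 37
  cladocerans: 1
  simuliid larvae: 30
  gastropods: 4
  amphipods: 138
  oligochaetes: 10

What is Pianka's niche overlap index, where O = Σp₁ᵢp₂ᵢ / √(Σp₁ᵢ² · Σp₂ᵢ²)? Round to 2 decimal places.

Proportions for morphospecies II (n=88): 36/88=0.4091, 2/88=0.0227, 13/88=0.1477, 9/88=0.1023, 6/88=0.0682, 5/88=0.0568, 16/88=0.1818, 1/88=0.0114
Proportions for morphospecies III (n=227): 5/227=0.0220, 2/227=0.0088, 37/227=0.1630, 1/227=0.0044, 30/227=0.1322, 4/227=0.0176, 138/227=0.6079, 10/227=0.0441
Σ p₁ᵢp₂ᵢ = 0.009000 + 0.000200 + 0.024075 + 0.000450 + 0.009016 + 0.001000 + 0.110516 + 0.000503 = 0.154760
Σp_1ᵢ² = 0.4091² + 0.0227² + 0.1477² + 0.1023² + 0.0682² + 0.0568² + 0.1818² + 0.0114² = 0.167363 + 0.000515 + 0.021815 + 0.010465 + 0.004651 + 0.003226 + 0.033051 + 0.000130 = 0.241216
Σp_2ᵢ² = 0.0220² + 0.0088² + 0.1630² + 0.0044² + 0.1322² + 0.0176² + 0.6079² + 0.0441² = 0.000484 + 0.000077 + 0.026569 + 0.000019 + 0.017477 + 0.000310 + 0.369542 + 0.001945 = 0.416423
O = 0.154760 / √(0.241216 × 0.416423) = 0.154760 / 0.3169352 = 0.4883

0.49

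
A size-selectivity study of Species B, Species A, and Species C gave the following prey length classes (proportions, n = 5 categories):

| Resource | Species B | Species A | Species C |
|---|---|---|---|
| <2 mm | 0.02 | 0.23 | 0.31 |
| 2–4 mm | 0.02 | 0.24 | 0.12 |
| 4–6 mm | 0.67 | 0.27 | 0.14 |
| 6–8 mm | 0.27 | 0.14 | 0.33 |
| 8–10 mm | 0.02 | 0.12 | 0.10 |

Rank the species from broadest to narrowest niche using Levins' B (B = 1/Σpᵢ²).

Σp_Bᵢ² = 0.02² + 0.02² + 0.67² + 0.27² + 0.02² = 0.0004 + 0.0004 + 0.4489 + 0.0729 + 0.0004 = 0.5230
B_B = 1 / 0.5230 = 1.9120
Σp_Aᵢ² = 0.23² + 0.24² + 0.27² + 0.14² + 0.12² = 0.0529 + 0.0576 + 0.0729 + 0.0196 + 0.0144 = 0.2174
B_A = 1 / 0.2174 = 4.5998
Σp_Cᵢ² = 0.31² + 0.12² + 0.14² + 0.33² + 0.10² = 0.0961 + 0.0144 + 0.0196 + 0.1089 + 0.0100 = 0.2490
B_C = 1 / 0.2490 = 4.0161
Ranking by B (broadest → narrowest): Species A (4.60) > Species C (4.02) > Species B (1.91)

Species A > Species C > Species B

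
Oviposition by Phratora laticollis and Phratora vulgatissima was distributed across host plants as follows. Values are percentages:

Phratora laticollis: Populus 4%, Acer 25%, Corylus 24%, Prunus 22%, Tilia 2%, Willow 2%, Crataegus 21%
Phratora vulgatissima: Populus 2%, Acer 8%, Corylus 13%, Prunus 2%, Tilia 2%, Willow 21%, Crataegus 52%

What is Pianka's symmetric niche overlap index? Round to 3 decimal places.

Convert percentages to proportions (divide by 100).
Σ p₁ᵢp₂ᵢ = 0.0008 + 0.0200 + 0.0312 + 0.0044 + 0.0004 + 0.0042 + 0.1092 = 0.1702
Σp_1ᵢ² = 0.04² + 0.25² + 0.24² + 0.22² + 0.02² + 0.02² + 0.21² = 0.0016 + 0.0625 + 0.0576 + 0.0484 + 0.0004 + 0.0004 + 0.0441 = 0.2150
Σp_2ᵢ² = 0.02² + 0.08² + 0.13² + 0.02² + 0.02² + 0.21² + 0.52² = 0.0004 + 0.0064 + 0.0169 + 0.0004 + 0.0004 + 0.0441 + 0.2704 = 0.3390
O = 0.1702 / √(0.2150 × 0.3390) = 0.1702 / 0.269972 = 0.63044

0.630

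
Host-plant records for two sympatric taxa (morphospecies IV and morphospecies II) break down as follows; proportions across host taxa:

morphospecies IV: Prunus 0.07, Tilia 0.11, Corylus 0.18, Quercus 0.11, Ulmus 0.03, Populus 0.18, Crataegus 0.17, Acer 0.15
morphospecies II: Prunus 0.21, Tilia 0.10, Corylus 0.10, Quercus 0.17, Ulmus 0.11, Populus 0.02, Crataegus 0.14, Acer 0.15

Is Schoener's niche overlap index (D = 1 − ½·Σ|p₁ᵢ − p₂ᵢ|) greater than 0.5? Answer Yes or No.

Σ|p₁ᵢ − p₂ᵢ| = 0.14 + 0.01 + 0.08 + 0.06 + 0.08 + 0.16 + 0.03 + 0.00 = 0.56
D = 1 − ½ × 0.56 = 1 − 0.280 = 0.7200
D = 0.7200 > 0.5 → Yes.

Yes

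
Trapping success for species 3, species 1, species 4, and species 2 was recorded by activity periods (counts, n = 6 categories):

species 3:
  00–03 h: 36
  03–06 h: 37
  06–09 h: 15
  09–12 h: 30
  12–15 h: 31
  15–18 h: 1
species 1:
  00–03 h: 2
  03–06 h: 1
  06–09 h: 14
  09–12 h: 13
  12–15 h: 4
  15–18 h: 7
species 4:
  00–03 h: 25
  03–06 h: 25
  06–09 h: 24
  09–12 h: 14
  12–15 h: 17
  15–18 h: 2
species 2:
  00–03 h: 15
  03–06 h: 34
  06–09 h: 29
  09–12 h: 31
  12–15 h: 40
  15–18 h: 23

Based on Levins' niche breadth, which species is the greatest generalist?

species 2

Proportions for species 3 (n=150): 36/150=0.2400, 37/150=0.2467, 15/150=0.1000, 30/150=0.2000, 31/150=0.2067, 1/150=0.0067
Proportions for species 1 (n=41): 2/41=0.0488, 1/41=0.0244, 14/41=0.3415, 13/41=0.3171, 4/41=0.0976, 7/41=0.1707
Proportions for species 4 (n=107): 25/107=0.2336, 25/107=0.2336, 24/107=0.2243, 14/107=0.1308, 17/107=0.1589, 2/107=0.0187
Proportions for species 2 (n=172): 15/172=0.0872, 34/172=0.1977, 29/172=0.1686, 31/172=0.1802, 40/172=0.2326, 23/172=0.1337
Σp_3ᵢ² = 0.2400² + 0.2467² + 0.1000² + 0.2000² + 0.2067² + 0.0067² = 0.057600 + 0.060861 + 0.010000 + 0.040000 + 0.042725 + 0.000045 = 0.211231
B_3 = 1 / 0.211231 = 4.7342
Σp_1ᵢ² = 0.0488² + 0.0244² + 0.3415² + 0.3171² + 0.0976² + 0.1707² = 0.002381 + 0.000595 + 0.116622 + 0.100552 + 0.009526 + 0.029138 = 0.258814
B_1 = 1 / 0.258814 = 3.8638
Σp_4ᵢ² = 0.2336² + 0.2336² + 0.2243² + 0.1308² + 0.1589² + 0.0187² = 0.054569 + 0.054569 + 0.050310 + 0.017109 + 0.025249 + 0.000350 = 0.202156
B_4 = 1 / 0.202156 = 4.9467
Σp_2ᵢ² = 0.0872² + 0.1977² + 0.1686² + 0.1802² + 0.2326² + 0.1337² = 0.007604 + 0.039085 + 0.028426 + 0.032472 + 0.054103 + 0.017876 = 0.179566
B_2 = 1 / 0.179566 = 5.5690
Highest B → broadest niche (most generalist): species 2 (B = 5.57).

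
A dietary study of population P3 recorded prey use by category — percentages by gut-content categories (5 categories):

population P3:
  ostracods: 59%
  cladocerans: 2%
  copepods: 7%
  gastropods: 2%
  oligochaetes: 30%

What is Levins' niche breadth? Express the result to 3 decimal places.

Convert percentages to proportions (divide by 100).
Σpᵢ² = 0.59² + 0.02² + 0.07² + 0.02² + 0.30² = 0.3481 + 0.0004 + 0.0049 + 0.0004 + 0.0900 = 0.4438
B = 1 / 0.4438 = 2.25327

2.253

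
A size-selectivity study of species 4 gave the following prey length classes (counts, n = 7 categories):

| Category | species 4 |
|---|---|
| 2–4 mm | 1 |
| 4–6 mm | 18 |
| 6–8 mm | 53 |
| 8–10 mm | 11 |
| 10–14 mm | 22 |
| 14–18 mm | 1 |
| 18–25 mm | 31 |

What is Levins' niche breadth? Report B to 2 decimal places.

3.99

Proportions for species 4 (n=137): 1/137=0.0073, 18/137=0.1314, 53/137=0.3869, 11/137=0.0803, 22/137=0.1606, 1/137=0.0073, 31/137=0.2263
Σpᵢ² = 0.0073² + 0.1314² + 0.3869² + 0.0803² + 0.1606² + 0.0073² + 0.2263² = 0.000053 + 0.017266 + 0.149692 + 0.006448 + 0.025792 + 0.000053 + 0.051212 = 0.250516
B = 1 / 0.250516 = 3.9918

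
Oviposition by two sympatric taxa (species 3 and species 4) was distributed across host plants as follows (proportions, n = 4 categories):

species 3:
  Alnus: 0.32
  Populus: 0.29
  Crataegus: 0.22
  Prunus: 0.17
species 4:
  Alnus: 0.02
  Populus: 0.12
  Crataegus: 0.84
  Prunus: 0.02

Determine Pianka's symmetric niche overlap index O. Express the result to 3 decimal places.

0.526

Σ p₁ᵢp₂ᵢ = 0.0064 + 0.0348 + 0.1848 + 0.0034 = 0.2294
Σp_1ᵢ² = 0.32² + 0.29² + 0.22² + 0.17² = 0.1024 + 0.0841 + 0.0484 + 0.0289 = 0.2638
Σp_2ᵢ² = 0.02² + 0.12² + 0.84² + 0.02² = 0.0004 + 0.0144 + 0.7056 + 0.0004 = 0.7208
O = 0.2294 / √(0.2638 × 0.7208) = 0.2294 / 0.436059 = 0.52608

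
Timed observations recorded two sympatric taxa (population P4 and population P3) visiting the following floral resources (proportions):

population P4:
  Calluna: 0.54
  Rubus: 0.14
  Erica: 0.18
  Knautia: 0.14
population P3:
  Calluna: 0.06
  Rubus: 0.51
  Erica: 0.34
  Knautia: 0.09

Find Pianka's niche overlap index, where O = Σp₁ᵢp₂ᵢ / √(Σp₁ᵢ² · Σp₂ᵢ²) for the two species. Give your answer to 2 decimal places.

Σ p₁ᵢp₂ᵢ = 0.0324 + 0.0714 + 0.0612 + 0.0126 = 0.1776
Σp_1ᵢ² = 0.54² + 0.14² + 0.18² + 0.14² = 0.2916 + 0.0196 + 0.0324 + 0.0196 = 0.3632
Σp_2ᵢ² = 0.06² + 0.51² + 0.34² + 0.09² = 0.0036 + 0.2601 + 0.1156 + 0.0081 = 0.3874
O = 0.1776 / √(0.3632 × 0.3874) = 0.1776 / 0.37510 = 0.4735

0.47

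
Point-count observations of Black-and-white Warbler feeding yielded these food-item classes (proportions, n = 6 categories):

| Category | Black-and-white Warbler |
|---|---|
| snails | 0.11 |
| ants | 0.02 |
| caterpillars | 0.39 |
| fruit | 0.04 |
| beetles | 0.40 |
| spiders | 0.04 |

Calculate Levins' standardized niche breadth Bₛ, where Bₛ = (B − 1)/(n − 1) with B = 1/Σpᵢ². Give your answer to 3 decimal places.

0.410

Σpᵢ² = 0.11² + 0.02² + 0.39² + 0.04² + 0.40² + 0.04² = 0.0121 + 0.0004 + 0.1521 + 0.0016 + 0.1600 + 0.0016 = 0.3278
B = 1 / 0.3278 = 3.05064
Bₛ = (B − 1)/(n − 1) = (3.05064 − 1)/(6 − 1) = 2.05064/5 = 0.41013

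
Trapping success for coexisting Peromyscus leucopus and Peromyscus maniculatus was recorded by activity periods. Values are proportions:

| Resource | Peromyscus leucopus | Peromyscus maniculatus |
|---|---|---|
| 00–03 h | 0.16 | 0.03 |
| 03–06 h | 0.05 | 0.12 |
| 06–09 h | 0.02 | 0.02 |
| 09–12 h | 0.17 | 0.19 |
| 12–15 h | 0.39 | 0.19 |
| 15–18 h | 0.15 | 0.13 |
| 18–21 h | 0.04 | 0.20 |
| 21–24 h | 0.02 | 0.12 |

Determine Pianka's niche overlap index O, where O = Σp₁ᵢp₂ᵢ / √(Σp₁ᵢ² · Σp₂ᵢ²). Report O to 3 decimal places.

Σ p₁ᵢp₂ᵢ = 0.0048 + 0.0060 + 0.0004 + 0.0323 + 0.0741 + 0.0195 + 0.0080 + 0.0024 = 0.1475
Σp_1ᵢ² = 0.16² + 0.05² + 0.02² + 0.17² + 0.39² + 0.15² + 0.04² + 0.02² = 0.0256 + 0.0025 + 0.0004 + 0.0289 + 0.1521 + 0.0225 + 0.0016 + 0.0004 = 0.2340
Σp_2ᵢ² = 0.03² + 0.12² + 0.02² + 0.19² + 0.19² + 0.13² + 0.20² + 0.12² = 0.0009 + 0.0144 + 0.0004 + 0.0361 + 0.0361 + 0.0169 + 0.0400 + 0.0144 = 0.1592
O = 0.1475 / √(0.2340 × 0.1592) = 0.1475 / 0.193010 = 0.76421

0.764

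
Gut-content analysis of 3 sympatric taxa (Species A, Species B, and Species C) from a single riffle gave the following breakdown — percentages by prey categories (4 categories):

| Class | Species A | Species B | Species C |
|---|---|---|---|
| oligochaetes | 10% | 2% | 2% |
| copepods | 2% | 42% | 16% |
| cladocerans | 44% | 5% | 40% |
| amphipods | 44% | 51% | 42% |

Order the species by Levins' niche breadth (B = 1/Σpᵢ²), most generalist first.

Convert percentages to proportions (divide by 100).
Σp_Aᵢ² = 0.10² + 0.02² + 0.44² + 0.44² = 0.0100 + 0.0004 + 0.1936 + 0.1936 = 0.3976
B_A = 1 / 0.3976 = 2.5151
Σp_Bᵢ² = 0.02² + 0.42² + 0.05² + 0.51² = 0.0004 + 0.1764 + 0.0025 + 0.2601 = 0.4394
B_B = 1 / 0.4394 = 2.2758
Σp_Cᵢ² = 0.02² + 0.16² + 0.40² + 0.42² = 0.0004 + 0.0256 + 0.1600 + 0.1764 = 0.3624
B_C = 1 / 0.3624 = 2.7594
Ranking by B (broadest → narrowest): Species C (2.76) > Species A (2.52) > Species B (2.28)

Species C > Species A > Species B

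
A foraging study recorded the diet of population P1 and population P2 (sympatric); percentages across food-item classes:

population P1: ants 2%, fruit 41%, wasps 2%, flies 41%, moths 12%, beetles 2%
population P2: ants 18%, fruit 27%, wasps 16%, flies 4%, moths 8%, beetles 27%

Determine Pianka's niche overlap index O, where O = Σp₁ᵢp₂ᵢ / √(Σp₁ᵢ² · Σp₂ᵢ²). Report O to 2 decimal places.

0.55

Convert percentages to proportions (divide by 100).
Σ p₁ᵢp₂ᵢ = 0.0036 + 0.1107 + 0.0032 + 0.0164 + 0.0096 + 0.0054 = 0.1489
Σp_1ᵢ² = 0.02² + 0.41² + 0.02² + 0.41² + 0.12² + 0.02² = 0.0004 + 0.1681 + 0.0004 + 0.1681 + 0.0144 + 0.0004 = 0.3518
Σp_2ᵢ² = 0.18² + 0.27² + 0.16² + 0.04² + 0.08² + 0.27² = 0.0324 + 0.0729 + 0.0256 + 0.0016 + 0.0064 + 0.0729 = 0.2118
O = 0.1489 / √(0.3518 × 0.2118) = 0.1489 / 0.27297 = 0.5455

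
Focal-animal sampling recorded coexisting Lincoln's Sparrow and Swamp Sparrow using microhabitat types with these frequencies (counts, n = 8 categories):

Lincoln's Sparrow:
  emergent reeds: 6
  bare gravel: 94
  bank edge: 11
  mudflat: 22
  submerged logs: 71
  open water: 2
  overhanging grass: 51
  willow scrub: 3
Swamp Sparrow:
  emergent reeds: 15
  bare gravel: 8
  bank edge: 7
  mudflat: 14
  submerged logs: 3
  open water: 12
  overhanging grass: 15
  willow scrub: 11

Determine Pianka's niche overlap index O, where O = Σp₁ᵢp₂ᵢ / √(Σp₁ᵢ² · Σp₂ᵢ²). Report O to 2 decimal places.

0.54

Proportions for Lincoln's Sparrow (n=260): 6/260=0.0231, 94/260=0.3615, 11/260=0.0423, 22/260=0.0846, 71/260=0.2731, 2/260=0.0077, 51/260=0.1962, 3/260=0.0115
Proportions for Swamp Sparrow (n=85): 15/85=0.1765, 8/85=0.0941, 7/85=0.0824, 14/85=0.1647, 3/85=0.0353, 12/85=0.1412, 15/85=0.1765, 11/85=0.1294
Σ p₁ᵢp₂ᵢ = 0.004077 + 0.034017 + 0.003486 + 0.013934 + 0.009640 + 0.001087 + 0.034629 + 0.001488 = 0.102358
Σp_1ᵢ² = 0.0231² + 0.3615² + 0.0423² + 0.0846² + 0.2731² + 0.0077² + 0.1962² + 0.0115² = 0.000534 + 0.130682 + 0.001789 + 0.007157 + 0.074584 + 0.000059 + 0.038494 + 0.000132 = 0.253431
Σp_2ᵢ² = 0.1765² + 0.0941² + 0.0824² + 0.1647² + 0.0353² + 0.1412² + 0.1765² + 0.1294² = 0.031152 + 0.008855 + 0.006790 + 0.027126 + 0.001246 + 0.019937 + 0.031152 + 0.016744 = 0.143002
O = 0.102358 / √(0.253431 × 0.143002) = 0.102358 / 0.1903711 = 0.5377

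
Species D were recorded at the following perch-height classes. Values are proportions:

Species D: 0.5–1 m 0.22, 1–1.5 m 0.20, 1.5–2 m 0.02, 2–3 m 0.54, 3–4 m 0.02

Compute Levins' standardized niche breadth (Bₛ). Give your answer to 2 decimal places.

0.41

Σpᵢ² = 0.22² + 0.20² + 0.02² + 0.54² + 0.02² = 0.0484 + 0.0400 + 0.0004 + 0.2916 + 0.0004 = 0.3808
B = 1 / 0.3808 = 2.6261
Bₛ = (B − 1)/(n − 1) = (2.6261 − 1)/(5 − 1) = 1.6261/4 = 0.4065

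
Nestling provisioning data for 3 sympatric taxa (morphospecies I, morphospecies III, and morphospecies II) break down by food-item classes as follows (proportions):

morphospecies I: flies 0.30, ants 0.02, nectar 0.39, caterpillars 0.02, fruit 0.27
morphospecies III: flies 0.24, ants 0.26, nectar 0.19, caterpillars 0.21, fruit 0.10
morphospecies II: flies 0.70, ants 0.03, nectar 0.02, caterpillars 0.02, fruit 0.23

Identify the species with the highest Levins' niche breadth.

Σp_Iᵢ² = 0.30² + 0.02² + 0.39² + 0.02² + 0.27² = 0.0900 + 0.0004 + 0.1521 + 0.0004 + 0.0729 = 0.3158
B_I = 1 / 0.3158 = 3.1666
Σp_IIIᵢ² = 0.24² + 0.26² + 0.19² + 0.21² + 0.10² = 0.0576 + 0.0676 + 0.0361 + 0.0441 + 0.0100 = 0.2154
B_III = 1 / 0.2154 = 4.6425
Σp_IIᵢ² = 0.70² + 0.03² + 0.02² + 0.02² + 0.23² = 0.4900 + 0.0009 + 0.0004 + 0.0004 + 0.0529 = 0.5446
B_II = 1 / 0.5446 = 1.8362
Highest B → broadest niche (most generalist): morphospecies III (B = 4.64).

morphospecies III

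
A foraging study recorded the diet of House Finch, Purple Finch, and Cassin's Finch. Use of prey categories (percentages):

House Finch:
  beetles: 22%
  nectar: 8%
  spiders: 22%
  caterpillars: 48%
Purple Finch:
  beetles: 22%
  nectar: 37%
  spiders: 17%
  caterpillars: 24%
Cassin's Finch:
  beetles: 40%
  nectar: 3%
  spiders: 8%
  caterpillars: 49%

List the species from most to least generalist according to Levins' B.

Purple Finch > House Finch > Cassin's Finch

Convert percentages to proportions (divide by 100).
Σp_Housᵢ² = 0.22² + 0.08² + 0.22² + 0.48² = 0.0484 + 0.0064 + 0.0484 + 0.2304 = 0.3336
B_Hous = 1 / 0.3336 = 2.9976
Σp_Purpᵢ² = 0.22² + 0.37² + 0.17² + 0.24² = 0.0484 + 0.1369 + 0.0289 + 0.0576 = 0.2718
B_Purp = 1 / 0.2718 = 3.6792
Σp_Cassᵢ² = 0.40² + 0.03² + 0.08² + 0.49² = 0.1600 + 0.0009 + 0.0064 + 0.2401 = 0.4074
B_Cass = 1 / 0.4074 = 2.4546
Ranking by B (broadest → narrowest): Purple Finch (3.68) > House Finch (3.00) > Cassin's Finch (2.45)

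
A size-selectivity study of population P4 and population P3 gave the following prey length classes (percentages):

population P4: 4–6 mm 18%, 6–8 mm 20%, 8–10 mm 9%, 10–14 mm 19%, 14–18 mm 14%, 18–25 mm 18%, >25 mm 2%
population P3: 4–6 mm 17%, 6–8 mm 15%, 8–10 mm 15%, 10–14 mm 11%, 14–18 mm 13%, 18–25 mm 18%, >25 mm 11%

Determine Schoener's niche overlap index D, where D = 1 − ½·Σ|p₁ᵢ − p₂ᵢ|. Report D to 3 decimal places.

0.850

Convert percentages to proportions (divide by 100).
Σ|p₁ᵢ − p₂ᵢ| = 0.01 + 0.05 + 0.06 + 0.08 + 0.01 + 0.00 + 0.09 = 0.30
D = 1 − ½ × 0.30 = 1 − 0.150 = 0.85000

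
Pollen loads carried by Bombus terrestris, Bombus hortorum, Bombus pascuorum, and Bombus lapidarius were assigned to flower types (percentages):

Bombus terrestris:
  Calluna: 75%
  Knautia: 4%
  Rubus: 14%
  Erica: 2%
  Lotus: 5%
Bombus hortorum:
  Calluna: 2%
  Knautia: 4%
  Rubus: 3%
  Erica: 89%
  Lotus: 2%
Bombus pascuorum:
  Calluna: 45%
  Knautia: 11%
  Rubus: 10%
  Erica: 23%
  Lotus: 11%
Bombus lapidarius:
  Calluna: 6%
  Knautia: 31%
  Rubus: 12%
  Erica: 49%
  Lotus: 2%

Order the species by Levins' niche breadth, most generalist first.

Bombus pascuorum > Bombus lapidarius > Bombus terrestris > Bombus hortorum

Convert percentages to proportions (divide by 100).
Σp_terrᵢ² = 0.75² + 0.04² + 0.14² + 0.02² + 0.05² = 0.5625 + 0.0016 + 0.0196 + 0.0004 + 0.0025 = 0.5866
B_terr = 1 / 0.5866 = 1.7047
Σp_hortᵢ² = 0.02² + 0.04² + 0.03² + 0.89² + 0.02² = 0.0004 + 0.0016 + 0.0009 + 0.7921 + 0.0004 = 0.7954
B_hort = 1 / 0.7954 = 1.2572
Σp_pascᵢ² = 0.45² + 0.11² + 0.10² + 0.23² + 0.11² = 0.2025 + 0.0121 + 0.0100 + 0.0529 + 0.0121 = 0.2896
B_pasc = 1 / 0.2896 = 3.4530
Σp_lapiᵢ² = 0.06² + 0.31² + 0.12² + 0.49² + 0.02² = 0.0036 + 0.0961 + 0.0144 + 0.2401 + 0.0004 = 0.3546
B_lapi = 1 / 0.3546 = 2.8201
Ranking by B (broadest → narrowest): Bombus pascuorum (3.45) > Bombus lapidarius (2.82) > Bombus terrestris (1.70) > Bombus hortorum (1.26)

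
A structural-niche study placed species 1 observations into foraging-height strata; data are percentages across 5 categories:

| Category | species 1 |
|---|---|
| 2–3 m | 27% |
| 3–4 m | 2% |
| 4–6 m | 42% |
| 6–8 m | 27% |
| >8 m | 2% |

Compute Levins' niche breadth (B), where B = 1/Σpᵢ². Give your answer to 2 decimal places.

Convert percentages to proportions (divide by 100).
Σpᵢ² = 0.27² + 0.02² + 0.42² + 0.27² + 0.02² = 0.0729 + 0.0004 + 0.1764 + 0.0729 + 0.0004 = 0.3230
B = 1 / 0.3230 = 3.0960

3.10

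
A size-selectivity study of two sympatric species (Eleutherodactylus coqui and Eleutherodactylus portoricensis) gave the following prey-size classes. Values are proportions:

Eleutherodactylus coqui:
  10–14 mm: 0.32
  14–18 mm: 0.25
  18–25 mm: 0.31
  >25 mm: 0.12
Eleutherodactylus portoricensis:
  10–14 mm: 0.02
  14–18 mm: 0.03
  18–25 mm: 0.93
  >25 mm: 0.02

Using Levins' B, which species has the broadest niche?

Eleutherodactylus coqui

Σp_coquᵢ² = 0.32² + 0.25² + 0.31² + 0.12² = 0.1024 + 0.0625 + 0.0961 + 0.0144 = 0.2754
B_coqu = 1 / 0.2754 = 3.6311
Σp_portᵢ² = 0.02² + 0.03² + 0.93² + 0.02² = 0.0004 + 0.0009 + 0.8649 + 0.0004 = 0.8666
B_port = 1 / 0.8666 = 1.1539
Highest B → broadest niche (most generalist): Eleutherodactylus coqui (B = 3.63).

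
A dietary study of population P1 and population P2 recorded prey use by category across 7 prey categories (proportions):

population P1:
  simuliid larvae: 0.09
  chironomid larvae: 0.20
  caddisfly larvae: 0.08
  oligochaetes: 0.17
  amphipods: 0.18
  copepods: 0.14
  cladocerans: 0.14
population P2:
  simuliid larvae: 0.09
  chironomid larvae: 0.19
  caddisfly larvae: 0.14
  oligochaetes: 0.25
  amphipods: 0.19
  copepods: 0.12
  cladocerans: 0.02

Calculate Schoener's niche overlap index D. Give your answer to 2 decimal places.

0.85

Σ|p₁ᵢ − p₂ᵢ| = 0.00 + 0.01 + 0.06 + 0.08 + 0.01 + 0.02 + 0.12 = 0.30
D = 1 − ½ × 0.30 = 1 − 0.150 = 0.8500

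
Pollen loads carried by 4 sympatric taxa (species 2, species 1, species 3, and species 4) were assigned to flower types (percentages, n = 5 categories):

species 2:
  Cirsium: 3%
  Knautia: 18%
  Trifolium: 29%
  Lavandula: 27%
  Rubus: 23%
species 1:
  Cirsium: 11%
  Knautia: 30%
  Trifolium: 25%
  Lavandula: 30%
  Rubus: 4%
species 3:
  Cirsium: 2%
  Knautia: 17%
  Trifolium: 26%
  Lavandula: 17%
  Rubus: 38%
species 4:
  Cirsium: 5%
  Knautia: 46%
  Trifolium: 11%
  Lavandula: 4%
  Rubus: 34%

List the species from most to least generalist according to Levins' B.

Convert percentages to proportions (divide by 100).
Σp_2ᵢ² = 0.03² + 0.18² + 0.29² + 0.27² + 0.23² = 0.0009 + 0.0324 + 0.0841 + 0.0729 + 0.0529 = 0.2432
B_2 = 1 / 0.2432 = 4.1118
Σp_1ᵢ² = 0.11² + 0.30² + 0.25² + 0.30² + 0.04² = 0.0121 + 0.0900 + 0.0625 + 0.0900 + 0.0016 = 0.2562
B_1 = 1 / 0.2562 = 3.9032
Σp_3ᵢ² = 0.02² + 0.17² + 0.26² + 0.17² + 0.38² = 0.0004 + 0.0289 + 0.0676 + 0.0289 + 0.1444 = 0.2702
B_3 = 1 / 0.2702 = 3.7010
Σp_4ᵢ² = 0.05² + 0.46² + 0.11² + 0.04² + 0.34² = 0.0025 + 0.2116 + 0.0121 + 0.0016 + 0.1156 = 0.3434
B_4 = 1 / 0.3434 = 2.9121
Ranking by B (broadest → narrowest): species 2 (4.11) > species 1 (3.90) > species 3 (3.70) > species 4 (2.91)

species 2 > species 1 > species 3 > species 4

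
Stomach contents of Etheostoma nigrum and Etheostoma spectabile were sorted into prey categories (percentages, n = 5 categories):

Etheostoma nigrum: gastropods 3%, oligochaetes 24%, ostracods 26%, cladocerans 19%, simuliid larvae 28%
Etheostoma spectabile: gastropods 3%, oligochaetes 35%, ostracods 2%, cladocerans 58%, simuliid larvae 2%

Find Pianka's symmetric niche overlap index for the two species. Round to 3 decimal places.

0.619

Convert percentages to proportions (divide by 100).
Σ p₁ᵢp₂ᵢ = 0.0009 + 0.0840 + 0.0052 + 0.1102 + 0.0056 = 0.2059
Σp_1ᵢ² = 0.03² + 0.24² + 0.26² + 0.19² + 0.28² = 0.0009 + 0.0576 + 0.0676 + 0.0361 + 0.0784 = 0.2406
Σp_2ᵢ² = 0.03² + 0.35² + 0.02² + 0.58² + 0.02² = 0.0009 + 0.1225 + 0.0004 + 0.3364 + 0.0004 = 0.4606
O = 0.2059 / √(0.2406 × 0.4606) = 0.2059 / 0.332897 = 0.61851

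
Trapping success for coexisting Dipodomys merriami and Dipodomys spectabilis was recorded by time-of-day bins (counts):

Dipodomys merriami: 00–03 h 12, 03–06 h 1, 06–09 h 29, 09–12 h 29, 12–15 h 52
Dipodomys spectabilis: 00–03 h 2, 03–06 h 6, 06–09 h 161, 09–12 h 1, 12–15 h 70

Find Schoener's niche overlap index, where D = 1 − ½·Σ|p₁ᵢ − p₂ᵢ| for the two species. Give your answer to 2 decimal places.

0.55

Proportions for Dipodomys merriami (n=123): 12/123=0.0976, 1/123=0.0081, 29/123=0.2358, 29/123=0.2358, 52/123=0.4228
Proportions for Dipodomys spectabilis (n=240): 2/240=0.0083, 6/240=0.0250, 161/240=0.6708, 1/240=0.0042, 70/240=0.2917
Σ|p₁ᵢ − p₂ᵢ| = 0.0893 + 0.0169 + 0.4350 + 0.2316 + 0.1311 = 0.9039
D = 1 − ½ × 0.9039 = 1 − 0.45195 = 0.54805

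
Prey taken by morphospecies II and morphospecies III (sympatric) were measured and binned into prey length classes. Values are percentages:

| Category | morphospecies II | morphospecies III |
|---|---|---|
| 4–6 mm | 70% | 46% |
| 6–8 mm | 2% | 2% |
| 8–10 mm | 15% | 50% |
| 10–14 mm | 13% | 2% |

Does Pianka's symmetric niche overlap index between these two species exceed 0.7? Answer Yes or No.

Convert percentages to proportions (divide by 100).
Σ p₁ᵢp₂ᵢ = 0.3220 + 0.0004 + 0.0750 + 0.0026 = 0.4000
Σp_1ᵢ² = 0.70² + 0.02² + 0.15² + 0.13² = 0.4900 + 0.0004 + 0.0225 + 0.0169 = 0.5298
Σp_2ᵢ² = 0.46² + 0.02² + 0.50² + 0.02² = 0.2116 + 0.0004 + 0.2500 + 0.0004 = 0.4624
O = 0.4000 / √(0.5298 × 0.4624) = 0.4000 / 0.49495 = 0.8082
O = 0.8082 > 0.7 → Yes.

Yes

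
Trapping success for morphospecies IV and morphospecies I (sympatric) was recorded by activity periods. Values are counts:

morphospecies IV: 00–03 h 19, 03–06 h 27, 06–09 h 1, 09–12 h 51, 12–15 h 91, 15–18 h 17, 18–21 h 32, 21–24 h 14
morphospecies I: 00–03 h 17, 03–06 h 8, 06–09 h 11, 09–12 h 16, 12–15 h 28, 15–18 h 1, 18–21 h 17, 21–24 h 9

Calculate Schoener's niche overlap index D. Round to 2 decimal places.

Proportions for morphospecies IV (n=252): 19/252=0.0754, 27/252=0.1071, 1/252=0.0040, 51/252=0.2024, 91/252=0.3611, 17/252=0.0675, 32/252=0.1270, 14/252=0.0556
Proportions for morphospecies I (n=107): 17/107=0.1589, 8/107=0.0748, 11/107=0.1028, 16/107=0.1495, 28/107=0.2617, 1/107=0.0093, 17/107=0.1589, 9/107=0.0841
Σ|p₁ᵢ − p₂ᵢ| = 0.0835 + 0.0323 + 0.0988 + 0.0529 + 0.0994 + 0.0582 + 0.0319 + 0.0285 = 0.4855
D = 1 − ½ × 0.4855 = 1 − 0.24275 = 0.75725

0.76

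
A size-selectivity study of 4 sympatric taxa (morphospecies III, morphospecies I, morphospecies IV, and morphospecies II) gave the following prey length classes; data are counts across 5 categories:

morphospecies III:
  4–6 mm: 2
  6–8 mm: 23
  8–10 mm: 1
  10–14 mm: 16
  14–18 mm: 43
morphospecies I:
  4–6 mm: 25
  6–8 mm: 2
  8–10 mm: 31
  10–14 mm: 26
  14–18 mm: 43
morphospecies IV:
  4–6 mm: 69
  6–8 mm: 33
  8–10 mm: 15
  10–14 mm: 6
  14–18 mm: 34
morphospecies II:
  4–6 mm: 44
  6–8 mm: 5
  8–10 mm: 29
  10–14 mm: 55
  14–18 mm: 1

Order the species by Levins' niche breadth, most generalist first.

morphospecies I > morphospecies IV > morphospecies II > morphospecies III

Proportions for morphospecies III (n=85): 2/85=0.0235, 23/85=0.2706, 1/85=0.0118, 16/85=0.1882, 43/85=0.5059
Proportions for morphospecies I (n=127): 25/127=0.1969, 2/127=0.0157, 31/127=0.2441, 26/127=0.2047, 43/127=0.3386
Proportions for morphospecies IV (n=157): 69/157=0.4395, 33/157=0.2102, 15/157=0.0955, 6/157=0.0382, 34/157=0.2166
Proportions for morphospecies II (n=134): 44/134=0.3284, 5/134=0.0373, 29/134=0.2164, 55/134=0.4104, 1/134=0.0075
Σp_IIIᵢ² = 0.0235² + 0.2706² + 0.0118² + 0.1882² + 0.5059² = 0.000552 + 0.073224 + 0.000139 + 0.035419 + 0.255935 = 0.365269
B_III = 1 / 0.365269 = 2.7377
Σp_Iᵢ² = 0.1969² + 0.0157² + 0.2441² + 0.2047² + 0.3386² = 0.038770 + 0.000246 + 0.059585 + 0.041902 + 0.114650 = 0.255153
B_I = 1 / 0.255153 = 3.9192
Σp_IVᵢ² = 0.4395² + 0.2102² + 0.0955² + 0.0382² + 0.2166² = 0.193160 + 0.044184 + 0.009120 + 0.001459 + 0.046916 = 0.294839
B_IV = 1 / 0.294839 = 3.3917
Σp_IIᵢ² = 0.3284² + 0.0373² + 0.2164² + 0.4104² + 0.0075² = 0.107847 + 0.001391 + 0.046829 + 0.168428 + 0.000056 = 0.324551
B_II = 1 / 0.324551 = 3.0812
Ranking by B (broadest → narrowest): morphospecies I (3.92) > morphospecies IV (3.39) > morphospecies II (3.08) > morphospecies III (2.74)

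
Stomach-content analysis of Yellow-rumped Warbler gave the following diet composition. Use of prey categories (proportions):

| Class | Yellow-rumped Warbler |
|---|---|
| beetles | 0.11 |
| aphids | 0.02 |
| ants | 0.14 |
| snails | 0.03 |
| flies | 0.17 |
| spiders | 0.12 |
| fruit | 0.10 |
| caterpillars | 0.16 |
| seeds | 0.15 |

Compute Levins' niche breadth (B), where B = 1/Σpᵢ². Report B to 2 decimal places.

7.44

Σpᵢ² = 0.11² + 0.02² + 0.14² + 0.03² + 0.17² + 0.12² + 0.10² + 0.16² + 0.15² = 0.0121 + 0.0004 + 0.0196 + 0.0009 + 0.0289 + 0.0144 + 0.0100 + 0.0256 + 0.0225 = 0.1344
B = 1 / 0.1344 = 7.4405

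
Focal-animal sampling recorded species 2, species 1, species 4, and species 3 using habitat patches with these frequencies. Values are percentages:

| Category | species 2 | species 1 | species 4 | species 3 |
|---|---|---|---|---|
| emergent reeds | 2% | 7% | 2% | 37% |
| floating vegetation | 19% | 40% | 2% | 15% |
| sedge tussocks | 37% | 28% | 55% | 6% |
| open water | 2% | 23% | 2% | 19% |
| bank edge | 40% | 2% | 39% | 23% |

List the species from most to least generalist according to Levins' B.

Convert percentages to proportions (divide by 100).
Σp_2ᵢ² = 0.02² + 0.19² + 0.37² + 0.02² + 0.40² = 0.0004 + 0.0361 + 0.1369 + 0.0004 + 0.1600 = 0.3338
B_2 = 1 / 0.3338 = 2.9958
Σp_1ᵢ² = 0.07² + 0.40² + 0.28² + 0.23² + 0.02² = 0.0049 + 0.1600 + 0.0784 + 0.0529 + 0.0004 = 0.2966
B_1 = 1 / 0.2966 = 3.3715
Σp_4ᵢ² = 0.02² + 0.02² + 0.55² + 0.02² + 0.39² = 0.0004 + 0.0004 + 0.3025 + 0.0004 + 0.1521 = 0.4558
B_4 = 1 / 0.4558 = 2.1939
Σp_3ᵢ² = 0.37² + 0.15² + 0.06² + 0.19² + 0.23² = 0.1369 + 0.0225 + 0.0036 + 0.0361 + 0.0529 = 0.2520
B_3 = 1 / 0.2520 = 3.9683
Ranking by B (broadest → narrowest): species 3 (3.97) > species 1 (3.37) > species 2 (3.00) > species 4 (2.19)

species 3 > species 1 > species 2 > species 4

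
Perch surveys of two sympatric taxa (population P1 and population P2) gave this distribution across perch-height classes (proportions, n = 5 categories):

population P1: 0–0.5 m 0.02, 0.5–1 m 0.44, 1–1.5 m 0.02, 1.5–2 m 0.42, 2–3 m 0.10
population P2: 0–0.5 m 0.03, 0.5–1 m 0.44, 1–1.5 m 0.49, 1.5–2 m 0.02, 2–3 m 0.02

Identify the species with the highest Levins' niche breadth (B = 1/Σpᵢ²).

population P1

Σp_P1ᵢ² = 0.02² + 0.44² + 0.02² + 0.42² + 0.10² = 0.0004 + 0.1936 + 0.0004 + 0.1764 + 0.0100 = 0.3808
B_P1 = 1 / 0.3808 = 2.6261
Σp_P2ᵢ² = 0.03² + 0.44² + 0.49² + 0.02² + 0.02² = 0.0009 + 0.1936 + 0.2401 + 0.0004 + 0.0004 = 0.4354
B_P2 = 1 / 0.4354 = 2.2967
Highest B → broadest niche (most generalist): population P1 (B = 2.63).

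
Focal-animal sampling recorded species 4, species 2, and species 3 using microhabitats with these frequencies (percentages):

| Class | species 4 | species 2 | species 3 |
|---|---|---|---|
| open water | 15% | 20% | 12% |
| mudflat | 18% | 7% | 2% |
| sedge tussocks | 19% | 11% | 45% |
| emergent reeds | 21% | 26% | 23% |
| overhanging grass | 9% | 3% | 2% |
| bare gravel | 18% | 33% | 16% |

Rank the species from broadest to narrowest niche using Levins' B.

Convert percentages to proportions (divide by 100).
Σp_4ᵢ² = 0.15² + 0.18² + 0.19² + 0.21² + 0.09² + 0.18² = 0.0225 + 0.0324 + 0.0361 + 0.0441 + 0.0081 + 0.0324 = 0.1756
B_4 = 1 / 0.1756 = 5.6948
Σp_2ᵢ² = 0.20² + 0.07² + 0.11² + 0.26² + 0.03² + 0.33² = 0.0400 + 0.0049 + 0.0121 + 0.0676 + 0.0009 + 0.1089 = 0.2344
B_2 = 1 / 0.2344 = 4.2662
Σp_3ᵢ² = 0.12² + 0.02² + 0.45² + 0.23² + 0.02² + 0.16² = 0.0144 + 0.0004 + 0.2025 + 0.0529 + 0.0004 + 0.0256 = 0.2962
B_3 = 1 / 0.2962 = 3.3761
Ranking by B (broadest → narrowest): species 4 (5.69) > species 2 (4.27) > species 3 (3.38)

species 4 > species 2 > species 3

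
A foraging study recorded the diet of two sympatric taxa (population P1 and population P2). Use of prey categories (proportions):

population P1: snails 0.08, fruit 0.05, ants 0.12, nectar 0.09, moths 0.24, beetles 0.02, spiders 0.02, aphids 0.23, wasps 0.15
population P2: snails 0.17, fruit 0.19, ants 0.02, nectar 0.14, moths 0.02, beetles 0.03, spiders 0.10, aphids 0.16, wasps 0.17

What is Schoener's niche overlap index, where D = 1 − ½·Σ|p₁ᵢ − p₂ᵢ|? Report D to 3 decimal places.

0.610

Σ|p₁ᵢ − p₂ᵢ| = 0.09 + 0.14 + 0.10 + 0.05 + 0.22 + 0.01 + 0.08 + 0.07 + 0.02 = 0.78
D = 1 − ½ × 0.78 = 1 − 0.390 = 0.61000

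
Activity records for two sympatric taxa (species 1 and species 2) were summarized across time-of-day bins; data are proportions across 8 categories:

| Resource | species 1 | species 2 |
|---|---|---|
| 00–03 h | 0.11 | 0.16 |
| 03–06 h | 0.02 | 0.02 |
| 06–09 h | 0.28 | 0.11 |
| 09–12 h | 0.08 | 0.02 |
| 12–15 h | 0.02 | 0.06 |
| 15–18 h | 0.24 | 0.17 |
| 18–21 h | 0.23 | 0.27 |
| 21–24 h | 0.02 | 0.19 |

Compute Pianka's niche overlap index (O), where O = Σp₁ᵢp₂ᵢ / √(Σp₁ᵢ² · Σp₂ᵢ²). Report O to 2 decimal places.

Σ p₁ᵢp₂ᵢ = 0.0176 + 0.0004 + 0.0308 + 0.0016 + 0.0012 + 0.0408 + 0.0621 + 0.0038 = 0.1583
Σp_1ᵢ² = 0.11² + 0.02² + 0.28² + 0.08² + 0.02² + 0.24² + 0.23² + 0.02² = 0.0121 + 0.0004 + 0.0784 + 0.0064 + 0.0004 + 0.0576 + 0.0529 + 0.0004 = 0.2086
Σp_2ᵢ² = 0.16² + 0.02² + 0.11² + 0.02² + 0.06² + 0.17² + 0.27² + 0.19² = 0.0256 + 0.0004 + 0.0121 + 0.0004 + 0.0036 + 0.0289 + 0.0729 + 0.0361 = 0.1800
O = 0.1583 / √(0.2086 × 0.1800) = 0.1583 / 0.19377 = 0.8169

0.82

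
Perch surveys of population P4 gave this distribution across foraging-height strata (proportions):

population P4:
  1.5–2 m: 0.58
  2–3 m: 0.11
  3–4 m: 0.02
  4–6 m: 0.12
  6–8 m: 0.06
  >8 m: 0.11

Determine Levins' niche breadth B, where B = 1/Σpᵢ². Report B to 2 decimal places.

2.64

Σpᵢ² = 0.58² + 0.11² + 0.02² + 0.12² + 0.06² + 0.11² = 0.3364 + 0.0121 + 0.0004 + 0.0144 + 0.0036 + 0.0121 = 0.3790
B = 1 / 0.3790 = 2.6385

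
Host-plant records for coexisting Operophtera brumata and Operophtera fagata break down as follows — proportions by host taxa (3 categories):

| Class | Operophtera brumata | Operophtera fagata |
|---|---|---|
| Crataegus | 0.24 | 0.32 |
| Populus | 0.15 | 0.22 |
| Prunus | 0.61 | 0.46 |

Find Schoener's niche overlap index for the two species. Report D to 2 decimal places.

Σ|p₁ᵢ − p₂ᵢ| = 0.08 + 0.07 + 0.15 = 0.30
D = 1 − ½ × 0.30 = 1 − 0.150 = 0.8500

0.85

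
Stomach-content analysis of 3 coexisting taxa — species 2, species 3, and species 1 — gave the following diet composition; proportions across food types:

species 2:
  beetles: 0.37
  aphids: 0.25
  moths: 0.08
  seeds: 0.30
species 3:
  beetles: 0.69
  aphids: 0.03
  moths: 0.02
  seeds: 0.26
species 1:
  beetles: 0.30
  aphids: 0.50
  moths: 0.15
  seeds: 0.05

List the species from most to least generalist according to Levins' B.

species 2 > species 1 > species 3

Σp_2ᵢ² = 0.37² + 0.25² + 0.08² + 0.30² = 0.1369 + 0.0625 + 0.0064 + 0.0900 = 0.2958
B_2 = 1 / 0.2958 = 3.3807
Σp_3ᵢ² = 0.69² + 0.03² + 0.02² + 0.26² = 0.4761 + 0.0009 + 0.0004 + 0.0676 = 0.5450
B_3 = 1 / 0.5450 = 1.8349
Σp_1ᵢ² = 0.30² + 0.50² + 0.15² + 0.05² = 0.0900 + 0.2500 + 0.0225 + 0.0025 = 0.3650
B_1 = 1 / 0.3650 = 2.7397
Ranking by B (broadest → narrowest): species 2 (3.38) > species 1 (2.74) > species 3 (1.83)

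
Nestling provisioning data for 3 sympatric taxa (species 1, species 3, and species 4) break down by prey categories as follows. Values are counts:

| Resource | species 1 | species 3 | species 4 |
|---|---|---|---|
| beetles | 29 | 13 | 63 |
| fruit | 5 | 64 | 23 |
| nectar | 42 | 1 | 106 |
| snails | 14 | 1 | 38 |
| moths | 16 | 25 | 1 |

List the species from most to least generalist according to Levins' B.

species 1 > species 4 > species 3

Proportions for species 1 (n=106): 29/106=0.2736, 5/106=0.0472, 42/106=0.3962, 14/106=0.1321, 16/106=0.1509
Proportions for species 3 (n=104): 13/104=0.1250, 64/104=0.6154, 1/104=0.0096, 1/104=0.0096, 25/104=0.2404
Proportions for species 4 (n=231): 63/231=0.2727, 23/231=0.0996, 106/231=0.4589, 38/231=0.1645, 1/231=0.0043
Σp_1ᵢ² = 0.2736² + 0.0472² + 0.3962² + 0.1321² + 0.1509² = 0.074857 + 0.002228 + 0.156974 + 0.017450 + 0.022771 = 0.274280
B_1 = 1 / 0.274280 = 3.6459
Σp_3ᵢ² = 0.1250² + 0.6154² + 0.0096² + 0.0096² + 0.2404² = 0.015625 + 0.378717 + 0.000092 + 0.000092 + 0.057792 = 0.452318
B_3 = 1 / 0.452318 = 2.2108
Σp_4ᵢ² = 0.2727² + 0.0996² + 0.4589² + 0.1645² + 0.0043² = 0.074365 + 0.009920 + 0.210589 + 0.027060 + 0.000018 = 0.321952
B_4 = 1 / 0.321952 = 3.1061
Ranking by B (broadest → narrowest): species 1 (3.65) > species 4 (3.11) > species 3 (2.21)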